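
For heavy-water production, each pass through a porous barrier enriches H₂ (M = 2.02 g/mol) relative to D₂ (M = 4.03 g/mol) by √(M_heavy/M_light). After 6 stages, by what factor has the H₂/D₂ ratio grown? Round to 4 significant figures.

The single-stage factor is √(M_heavy/M_light), so 6 stages give [√(4.03/2.02)]^6 = (4.03/2.02)^(6/2).
= 1.99505^3 = 7.941.

7.941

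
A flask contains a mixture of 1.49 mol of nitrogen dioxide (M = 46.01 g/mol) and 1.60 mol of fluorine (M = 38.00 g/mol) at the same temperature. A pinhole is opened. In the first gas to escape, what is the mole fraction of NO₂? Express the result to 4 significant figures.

The effusion rate of species i is ∝ p_i/√M_i ∝ n_i/√M_i.
So x_NO₂ in the escaping gas = (n_NO₂/√M_NO₂) / Σ(n_i/√M_i)
= (1.49/√46.01) / (1.49/√46.01 + 1.60/√38.00) = 0.2197/(0.2197 + 0.2596) = 0.4584.

0.4584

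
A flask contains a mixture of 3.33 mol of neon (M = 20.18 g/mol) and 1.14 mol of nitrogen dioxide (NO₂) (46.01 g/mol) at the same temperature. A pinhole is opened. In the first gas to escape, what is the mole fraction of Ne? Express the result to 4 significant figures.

0.8152

The effusion rate of species i is ∝ p_i/√M_i ∝ n_i/√M_i.
Mole fraction of Ne in the effusate = (n_Ne/√M_Ne) / (n_Ne/√M_Ne + n_NO₂/√M_NO₂)
= (3.33/√20.18) / (3.33/√20.18 + 1.14/√46.01) = 0.7413/(0.7413 + 0.1681) = 0.8152.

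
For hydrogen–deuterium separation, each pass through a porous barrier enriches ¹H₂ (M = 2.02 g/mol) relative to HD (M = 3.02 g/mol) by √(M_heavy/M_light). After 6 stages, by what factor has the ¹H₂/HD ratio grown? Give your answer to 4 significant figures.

The single-stage factor is √(M_heavy/M_light), so 6 stages give [√(3.02/2.02)]^6 = (3.02/2.02)^(6/2).
= 1.49505^3 = 3.342.

3.342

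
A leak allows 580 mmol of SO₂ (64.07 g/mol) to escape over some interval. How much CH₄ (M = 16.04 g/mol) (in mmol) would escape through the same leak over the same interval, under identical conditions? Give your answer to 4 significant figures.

1159 mmol

From Graham's law, rate_CH₄/rate_SO₂ = √(M_SO₂/M_CH₄) = √(64.07/16.04) = √3.994 = 1.999.
So the amount for CH₄ is 580 × 1.999 = 1159 mmol.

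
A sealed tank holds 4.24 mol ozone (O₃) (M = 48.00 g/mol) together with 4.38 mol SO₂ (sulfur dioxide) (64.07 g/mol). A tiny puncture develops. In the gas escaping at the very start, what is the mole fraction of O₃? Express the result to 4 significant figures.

The effusion rate of species i is ∝ p_i/√M_i ∝ n_i/√M_i.
x_O₃(eff) = (n_O₃/√M_O₃) / (n_O₃/√M_O₃ + n_SO₂/√M_SO₂)
= (4.24/√48.00) / (4.24/√48.00 + 4.38/√64.07) = 0.6120/(0.6120 + 0.5472) = 0.5279.

0.5279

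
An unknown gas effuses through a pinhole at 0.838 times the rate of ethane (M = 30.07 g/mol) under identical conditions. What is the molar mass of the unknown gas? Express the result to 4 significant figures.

42.82 g/mol

By Graham's law, rate_X/rate_C₂H₆ = √(M_C₂H₆/M_X).
0.838 = √(30.07/M_X)
M_X = 30.07 / 0.838² = 30.07 / 0.7022 = 42.82 g/mol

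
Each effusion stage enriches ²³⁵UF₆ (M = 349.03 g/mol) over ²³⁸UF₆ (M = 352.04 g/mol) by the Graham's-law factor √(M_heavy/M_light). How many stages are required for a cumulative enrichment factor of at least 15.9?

645

Single-stage factor α = √(352.04/349.03), so ln α = ½ ln(1.00862) = 0.004293.
Need α^N ≥ 15.9 ⇒ N ≥ ln(15.9) / ln α = 2.766 / 0.004293 = 644.31.
So at least 645 stages are needed.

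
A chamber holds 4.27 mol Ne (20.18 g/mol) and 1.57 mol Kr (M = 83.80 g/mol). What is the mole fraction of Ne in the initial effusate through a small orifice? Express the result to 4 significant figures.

Each component's effusion rate ∝ (its partial pressure)·(1/√M) ∝ n_i/√M_i.
x_Ne(eff) = (n_Ne/√M_Ne) / (n_Ne/√M_Ne + n_Kr/√M_Kr)
= (4.27/√20.18) / (4.27/√20.18 + 1.57/√83.80) = 0.9505/(0.9505 + 0.1715) = 0.8471.

0.8471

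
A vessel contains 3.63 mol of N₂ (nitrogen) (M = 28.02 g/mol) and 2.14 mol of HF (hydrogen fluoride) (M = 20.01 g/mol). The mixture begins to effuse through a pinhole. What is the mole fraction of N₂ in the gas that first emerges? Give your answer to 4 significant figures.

0.5891

Rate_i ∝ x_i/√M_i (Graham's law weighted by mole fraction), so the effusate composition follows n_i/√M_i.
So x_N₂ in the escaping gas = (n_N₂/√M_N₂) / Σ(n_i/√M_i)
= (3.63/√28.02) / (3.63/√28.02 + 2.14/√20.01) = 0.6858/(0.6858 + 0.4784) = 0.5891.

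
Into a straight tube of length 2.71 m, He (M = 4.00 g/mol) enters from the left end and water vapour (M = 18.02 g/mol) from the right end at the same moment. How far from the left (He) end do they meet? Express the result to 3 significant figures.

1.84 m

Distances travelled in equal time are proportional to diffusion rates, so d_He/d_H₂O = √(M_H₂O/M_He) = √(18.02/4.00) = 2.122.
With d_He + d_H₂O = 2.71 m, d_H₂O = 2.71/(1 + 2.122) = 0.8679 m.
d_He = 2.71 − 0.8679 = 1.84 m.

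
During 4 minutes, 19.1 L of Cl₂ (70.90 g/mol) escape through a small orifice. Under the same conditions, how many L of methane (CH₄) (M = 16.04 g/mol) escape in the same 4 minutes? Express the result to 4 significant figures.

By Graham's law, rate_CH₄/rate_Cl₂ = √(M_Cl₂/M_CH₄) = √(70.90/16.04) = √4.420 = 2.102.
So the volume for CH₄ is 19.1 × 2.102 = 40.16 L.

40.16 L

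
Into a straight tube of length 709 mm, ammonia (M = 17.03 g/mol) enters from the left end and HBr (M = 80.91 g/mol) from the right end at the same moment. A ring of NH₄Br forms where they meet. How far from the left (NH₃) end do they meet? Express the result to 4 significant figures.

486.0 mm

Distances travelled in equal time are proportional to diffusion rates, so d_NH₃/d_HBr = √(M_HBr/M_NH₃) = √(80.91/17.03) = 2.180.
With d_NH₃ + d_HBr = 709 mm, d_HBr = 709/(1 + 2.180) = 223.0 mm.
d_NH₃ = 709 − 223.0 = 486.0 mm.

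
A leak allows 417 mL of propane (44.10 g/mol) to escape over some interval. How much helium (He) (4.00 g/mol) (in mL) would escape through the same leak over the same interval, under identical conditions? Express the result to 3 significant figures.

1380 mL

By Graham's law, rate_He/rate_C₃H₈ = √(M_C₃H₈/M_He) = √(44.10/4.00) = √11.03 = 3.320.
So the volume for He is 417 × 3.320 = 1380 mL.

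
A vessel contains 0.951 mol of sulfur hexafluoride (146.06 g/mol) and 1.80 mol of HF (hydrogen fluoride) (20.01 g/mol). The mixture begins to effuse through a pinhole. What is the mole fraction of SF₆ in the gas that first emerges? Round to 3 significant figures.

0.164

Effusion rate of each component ∝ n_i/√M_i (partial pressure × 1/√M).
So x_SF₆ in the escaping gas = (n_SF₆/√M_SF₆) / Σ(n_i/√M_i)
= (0.951/√146.06) / (0.951/√146.06 + 1.80/√20.01) = 0.07869/(0.07869 + 0.4024) = 0.164.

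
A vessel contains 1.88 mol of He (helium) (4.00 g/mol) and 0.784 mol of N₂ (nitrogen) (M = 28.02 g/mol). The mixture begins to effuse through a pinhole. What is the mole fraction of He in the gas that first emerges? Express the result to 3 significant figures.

0.864

Rate_i ∝ x_i/√M_i (Graham's law weighted by mole fraction), so the effusate composition follows n_i/√M_i.
Mole fraction of He in the effusate = (n_He/√M_He) / (n_He/√M_He + n_N₂/√M_N₂)
= (1.88/√4.00) / (1.88/√4.00 + 0.784/√28.02) = 0.9400/(0.9400 + 0.1481) = 0.864.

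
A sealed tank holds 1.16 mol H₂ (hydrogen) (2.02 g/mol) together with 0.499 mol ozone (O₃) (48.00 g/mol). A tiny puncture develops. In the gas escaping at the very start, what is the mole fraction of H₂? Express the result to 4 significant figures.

0.9189

Rate_i ∝ x_i/√M_i (Graham's law weighted by mole fraction), so the effusate composition follows n_i/√M_i.
x_H₂(eff) = (n_H₂/√M_H₂) / (n_H₂/√M_H₂ + n_O₃/√M_O₃)
= (1.16/√2.02) / (1.16/√2.02 + 0.499/√48.00) = 0.8162/(0.8162 + 0.07202) = 0.9189.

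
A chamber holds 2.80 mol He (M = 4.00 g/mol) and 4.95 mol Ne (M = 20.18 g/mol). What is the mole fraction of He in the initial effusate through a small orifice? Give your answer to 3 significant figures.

0.560

The effusion rate of species i is ∝ p_i/√M_i ∝ n_i/√M_i.
So x_He in the escaping gas = (n_He/√M_He) / Σ(n_i/√M_i)
= (2.80/√4.00) / (2.80/√4.00 + 4.95/√20.18) = 1.400/(1.400 + 1.102) = 0.560.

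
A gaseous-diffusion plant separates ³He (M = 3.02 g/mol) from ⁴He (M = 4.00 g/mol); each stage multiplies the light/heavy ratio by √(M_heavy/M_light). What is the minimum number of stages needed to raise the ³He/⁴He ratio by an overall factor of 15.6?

With α = √(4.00/3.02) per stage, ln α = ½ ln(1.32450) = 0.1405.
Need α^N ≥ 15.6 ⇒ N ≥ ln(15.6) / ln α = 2.747 / 0.1405 = 19.55.
Minimum whole number of stages: N = 20.

20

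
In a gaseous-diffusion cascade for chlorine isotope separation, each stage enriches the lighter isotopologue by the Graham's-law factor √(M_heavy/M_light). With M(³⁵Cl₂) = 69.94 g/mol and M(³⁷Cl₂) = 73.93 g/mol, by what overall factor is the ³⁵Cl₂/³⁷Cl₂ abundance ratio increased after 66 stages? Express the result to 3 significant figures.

6.24

The single-stage factor is √(M_heavy/M_light), so 66 stages give [√(73.93/69.94)]^66 = (73.93/69.94)^(66/2).
= 1.05705^33 = 6.24.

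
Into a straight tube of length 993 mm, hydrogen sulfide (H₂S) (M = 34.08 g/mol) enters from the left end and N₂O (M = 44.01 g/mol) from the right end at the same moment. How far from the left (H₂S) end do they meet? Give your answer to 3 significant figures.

In equal time, each gas travels a distance ∝ its rate ∝ 1/√M, so d_H₂S/d_N₂O = √(M_N₂O/M_H₂S) = √(44.01/34.08) = 1.136.
With d_H₂S + d_N₂O = 993 mm, d_N₂O = 993/(1 + 1.136) = 464.8 mm.
d_H₂S = 993 − 464.8 = 528 mm.

528 mm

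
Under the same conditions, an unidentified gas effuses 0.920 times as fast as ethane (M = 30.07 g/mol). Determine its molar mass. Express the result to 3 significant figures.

Graham's law gives rate_X/rate_C₂H₆ = √(M_C₂H₆/M_X).
0.920 = √(30.07/M_X)
M_X = 30.07 / 0.920² = 30.07 / 0.8464 = 35.5 g/mol

35.5 g/mol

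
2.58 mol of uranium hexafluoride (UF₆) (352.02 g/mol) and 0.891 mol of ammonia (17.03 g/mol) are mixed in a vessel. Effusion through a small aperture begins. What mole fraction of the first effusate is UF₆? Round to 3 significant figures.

Effusion rate of each component ∝ n_i/√M_i (partial pressure × 1/√M).
So x_UF₆ in the escaping gas = (n_UF₆/√M_UF₆) / Σ(n_i/√M_i)
= (2.58/√352.02) / (2.58/√352.02 + 0.891/√17.03) = 0.1375/(0.1375 + 0.2159) = 0.389.

0.389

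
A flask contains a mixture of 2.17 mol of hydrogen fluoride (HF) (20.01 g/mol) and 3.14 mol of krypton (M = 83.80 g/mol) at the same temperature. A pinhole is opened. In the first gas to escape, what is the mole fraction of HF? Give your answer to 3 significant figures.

0.586

Effusion rate of each component ∝ n_i/√M_i (partial pressure × 1/√M).
Mole fraction of HF in the effusate = (n_HF/√M_HF) / (n_HF/√M_HF + n_Kr/√M_Kr)
= (2.17/√20.01) / (2.17/√20.01 + 3.14/√83.80) = 0.4851/(0.4851 + 0.3430) = 0.586.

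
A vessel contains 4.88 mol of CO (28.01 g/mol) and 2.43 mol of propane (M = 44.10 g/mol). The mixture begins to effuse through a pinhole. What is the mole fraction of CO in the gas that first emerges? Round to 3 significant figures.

0.716

The effusion rate of species i is ∝ p_i/√M_i ∝ n_i/√M_i.
Mole fraction of CO in the effusate = (n_CO/√M_CO) / (n_CO/√M_CO + n_C₃H₈/√M_C₃H₈)
= (4.88/√28.01) / (4.88/√28.01 + 2.43/√44.10) = 0.9221/(0.9221 + 0.3659) = 0.716.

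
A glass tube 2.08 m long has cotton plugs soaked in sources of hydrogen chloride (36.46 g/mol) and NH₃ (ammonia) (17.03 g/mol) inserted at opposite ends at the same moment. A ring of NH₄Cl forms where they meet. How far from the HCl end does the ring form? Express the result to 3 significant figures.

Graham's law gives d_HCl/d_NH₃ = rate_HCl/rate_NH₃ = √(M_NH₃/M_HCl) = √(17.03/36.46) = 0.6834.
With d_HCl + d_NH₃ = 2.08 m, d_NH₃ = 2.08/(1 + 0.6834) = 1.236 m.
d_HCl = 2.08 − 1.236 = 0.844 m.

0.844 m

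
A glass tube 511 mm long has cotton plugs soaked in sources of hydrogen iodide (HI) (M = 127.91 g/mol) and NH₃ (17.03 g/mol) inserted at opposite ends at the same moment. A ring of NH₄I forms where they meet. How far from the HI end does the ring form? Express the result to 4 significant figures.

Distances travelled in equal time are proportional to diffusion rates, so d_HI/d_NH₃ = √(M_NH₃/M_HI) = √(17.03/127.91) = 0.3649.
With d_HI + d_NH₃ = 511 mm, d_NH₃ = 511/(1 + 0.3649) = 374.4 mm.
d_HI = 511 − 374.4 = 136.6 mm.

136.6 mm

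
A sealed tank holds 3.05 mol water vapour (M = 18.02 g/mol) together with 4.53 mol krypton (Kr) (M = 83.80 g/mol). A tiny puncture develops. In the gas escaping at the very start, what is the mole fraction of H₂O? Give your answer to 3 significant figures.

0.592

Each component's effusion rate ∝ (its partial pressure)·(1/√M) ∝ n_i/√M_i.
So x_H₂O in the escaping gas = (n_H₂O/√M_H₂O) / Σ(n_i/√M_i)
= (3.05/√18.02) / (3.05/√18.02 + 4.53/√83.80) = 0.7185/(0.7185 + 0.4949) = 0.592.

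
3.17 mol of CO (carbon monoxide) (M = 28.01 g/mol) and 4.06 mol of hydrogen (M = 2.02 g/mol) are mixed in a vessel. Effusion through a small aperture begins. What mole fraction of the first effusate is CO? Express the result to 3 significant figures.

The effusion rate of species i is ∝ p_i/√M_i ∝ n_i/√M_i.
So x_CO in the escaping gas = (n_CO/√M_CO) / Σ(n_i/√M_i)
= (3.17/√28.01) / (3.17/√28.01 + 4.06/√2.02) = 0.5990/(0.5990 + 2.857) = 0.173.

0.173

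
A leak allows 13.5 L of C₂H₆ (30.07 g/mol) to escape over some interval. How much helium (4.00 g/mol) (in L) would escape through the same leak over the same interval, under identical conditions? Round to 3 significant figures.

37.0 L

Using Graham's law: rate_He/rate_C₂H₆ = √(M_C₂H₆/M_He) = √(30.07/4.00) = √7.518 = 2.742.
So the volume for He is 13.5 × 2.742 = 37.0 L.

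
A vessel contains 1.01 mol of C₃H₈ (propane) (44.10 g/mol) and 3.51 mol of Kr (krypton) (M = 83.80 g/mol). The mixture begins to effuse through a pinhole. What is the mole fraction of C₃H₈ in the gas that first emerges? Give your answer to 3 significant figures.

0.284

Rate_i ∝ x_i/√M_i (Graham's law weighted by mole fraction), so the effusate composition follows n_i/√M_i.
Mole fraction of C₃H₈ in the effusate = (n_C₃H₈/√M_C₃H₈) / (n_C₃H₈/√M_C₃H₈ + n_Kr/√M_Kr)
= (1.01/√44.10) / (1.01/√44.10 + 3.51/√83.80) = 0.1521/(0.1521 + 0.3834) = 0.284.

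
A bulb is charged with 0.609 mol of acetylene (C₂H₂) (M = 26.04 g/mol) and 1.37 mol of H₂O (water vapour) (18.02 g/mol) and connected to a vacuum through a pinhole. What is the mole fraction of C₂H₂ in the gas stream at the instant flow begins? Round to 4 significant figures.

0.2700

Rate_i ∝ x_i/√M_i (Graham's law weighted by mole fraction), so the effusate composition follows n_i/√M_i.
Mole fraction of C₂H₂ in the effusate = (n_C₂H₂/√M_C₂H₂) / (n_C₂H₂/√M_C₂H₂ + n_H₂O/√M_H₂O)
= (0.609/√26.04) / (0.609/√26.04 + 1.37/√18.02) = 0.1193/(0.1193 + 0.3227) = 0.2700.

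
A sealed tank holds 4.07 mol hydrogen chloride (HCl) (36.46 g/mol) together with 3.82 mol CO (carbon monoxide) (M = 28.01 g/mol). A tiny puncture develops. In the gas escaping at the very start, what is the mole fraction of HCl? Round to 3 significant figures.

The effusion rate of species i is ∝ p_i/√M_i ∝ n_i/√M_i.
So x_HCl in the escaping gas = (n_HCl/√M_HCl) / Σ(n_i/√M_i)
= (4.07/√36.46) / (4.07/√36.46 + 3.82/√28.01) = 0.6740/(0.6740 + 0.7218) = 0.483.

0.483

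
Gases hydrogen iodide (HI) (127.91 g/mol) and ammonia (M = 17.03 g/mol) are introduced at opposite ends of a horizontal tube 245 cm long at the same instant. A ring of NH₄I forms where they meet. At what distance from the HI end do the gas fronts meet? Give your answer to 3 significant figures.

In equal time, each gas travels a distance ∝ its rate ∝ 1/√M, so d_HI/d_NH₃ = √(M_NH₃/M_HI) = √(17.03/127.91) = 0.3649.
With d_HI + d_NH₃ = 245 cm, d_NH₃ = 245/(1 + 0.3649) = 179.5 cm.
d_HI = 245 − 179.5 = 65.5 cm.

65.5 cm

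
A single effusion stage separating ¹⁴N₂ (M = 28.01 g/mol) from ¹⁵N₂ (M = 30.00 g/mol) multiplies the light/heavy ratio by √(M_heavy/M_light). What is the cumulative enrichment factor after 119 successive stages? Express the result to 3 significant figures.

59.4

After 119 stages the ratio has grown by (√(30.00/28.01))^119 = (30.00/28.01)^(119/2).
= 1.07105^(119/2) = 59.4.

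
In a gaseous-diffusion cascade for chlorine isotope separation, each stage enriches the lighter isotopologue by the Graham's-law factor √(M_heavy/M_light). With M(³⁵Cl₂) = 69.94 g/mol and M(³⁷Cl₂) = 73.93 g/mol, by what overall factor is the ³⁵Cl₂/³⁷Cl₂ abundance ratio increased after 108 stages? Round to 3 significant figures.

20.0

After 108 stages the ratio has grown by (√(73.93/69.94))^108 = (73.93/69.94)^(108/2).
= 1.05705^54 = 20.0.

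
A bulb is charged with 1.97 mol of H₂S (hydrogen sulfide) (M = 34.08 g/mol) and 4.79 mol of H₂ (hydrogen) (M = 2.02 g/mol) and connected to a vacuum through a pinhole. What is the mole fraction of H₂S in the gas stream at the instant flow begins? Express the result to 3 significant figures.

0.0910

Effusion rate of each component ∝ n_i/√M_i (partial pressure × 1/√M).
So x_H₂S in the escaping gas = (n_H₂S/√M_H₂S) / Σ(n_i/√M_i)
= (1.97/√34.08) / (1.97/√34.08 + 4.79/√2.02) = 0.3375/(0.3375 + 3.370) = 0.0910.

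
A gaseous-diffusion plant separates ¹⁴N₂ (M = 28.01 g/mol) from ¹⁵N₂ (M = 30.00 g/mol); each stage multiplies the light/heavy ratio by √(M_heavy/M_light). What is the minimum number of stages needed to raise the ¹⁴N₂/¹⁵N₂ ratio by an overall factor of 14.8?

79

With α = √(30.00/28.01) per stage, ln α = ½ ln(1.07105) = 0.03432.
Need α^N ≥ 14.8 ⇒ N ≥ ln(14.8) / ln α = 2.695 / 0.03432 = 78.52.
Minimum whole number of stages: N = 79.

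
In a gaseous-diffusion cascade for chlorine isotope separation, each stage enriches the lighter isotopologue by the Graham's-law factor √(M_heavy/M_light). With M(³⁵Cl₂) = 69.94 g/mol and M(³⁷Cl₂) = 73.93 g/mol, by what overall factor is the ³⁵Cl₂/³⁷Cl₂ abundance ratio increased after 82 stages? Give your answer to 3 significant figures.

9.73

The single-stage factor is √(M_heavy/M_light), so 82 stages give [√(73.93/69.94)]^82 = (73.93/69.94)^(82/2).
= 1.05705^41 = 9.73.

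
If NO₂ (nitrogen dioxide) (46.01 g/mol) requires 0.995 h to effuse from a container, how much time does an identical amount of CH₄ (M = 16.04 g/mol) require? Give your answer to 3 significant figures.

By Graham's law, t_CH₄/t_NO₂ = √(M_CH₄/M_NO₂) = √(16.04/46.01) = √0.3486 = 0.5904.
So the time for CH₄ is 0.995 × 0.5904 = 0.587 h.

0.587 h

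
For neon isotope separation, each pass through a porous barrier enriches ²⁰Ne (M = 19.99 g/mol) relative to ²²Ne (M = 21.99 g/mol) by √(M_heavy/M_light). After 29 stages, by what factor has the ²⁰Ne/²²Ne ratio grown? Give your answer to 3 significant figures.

3.99

The single-stage factor is √(M_heavy/M_light), so 29 stages give [√(21.99/19.99)]^29 = (21.99/19.99)^(29/2).
= 1.10005^(29/2) = 3.99.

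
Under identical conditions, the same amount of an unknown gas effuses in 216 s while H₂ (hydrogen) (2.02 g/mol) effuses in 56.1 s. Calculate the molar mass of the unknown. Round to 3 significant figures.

From Graham's law, t_X/t_H₂ = √(M_X/M_H₂).
216/56.1 = 3.850 = √(M_X/2.02)
M_X = 2.02 × 3.850² = 2.02 × 14.82 = 29.9 g/mol

29.9 g/mol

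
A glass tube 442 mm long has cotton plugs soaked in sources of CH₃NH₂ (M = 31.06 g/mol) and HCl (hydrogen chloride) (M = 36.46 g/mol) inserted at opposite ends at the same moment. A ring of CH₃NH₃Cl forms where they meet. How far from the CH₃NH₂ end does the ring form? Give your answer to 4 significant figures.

229.9 mm

In equal time, each gas travels a distance ∝ its rate ∝ 1/√M, so d_CH₃NH₂/d_HCl = √(M_HCl/M_CH₃NH₂) = √(36.46/31.06) = 1.083.
With d_CH₃NH₂ + d_HCl = 442 mm, d_HCl = 442/(1 + 1.083) = 212.1 mm.
d_CH₃NH₂ = 442 − 212.1 = 229.9 mm.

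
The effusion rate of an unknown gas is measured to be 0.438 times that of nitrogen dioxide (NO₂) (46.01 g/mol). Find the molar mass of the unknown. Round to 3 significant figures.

Using Graham's law: rate_X/rate_NO₂ = √(M_NO₂/M_X).
0.438 = √(46.01/M_X)
M_X = 46.01 / 0.438² = 46.01 / 0.1918 = 240 g/mol

240 g/mol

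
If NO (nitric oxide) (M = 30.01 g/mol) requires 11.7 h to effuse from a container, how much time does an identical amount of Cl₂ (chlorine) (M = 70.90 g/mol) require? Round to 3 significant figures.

Using Graham's law: t_Cl₂/t_NO = √(M_Cl₂/M_NO) = √(70.90/30.01) = √2.363 = 1.537.
So the time for Cl₂ is 11.7 × 1.537 = 18.0 h.

18.0 h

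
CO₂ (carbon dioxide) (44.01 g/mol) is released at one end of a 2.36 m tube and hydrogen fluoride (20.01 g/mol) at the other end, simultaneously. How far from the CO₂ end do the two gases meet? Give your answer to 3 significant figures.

0.950 m

Distances travelled in equal time are proportional to diffusion rates, so d_CO₂/d_HF = √(M_HF/M_CO₂) = √(20.01/44.01) = 0.6743.
With d_CO₂ + d_HF = 2.36 m, d_HF = 2.36/(1 + 0.6743) = 1.410 m.
d_CO₂ = 2.36 − 1.410 = 0.950 m.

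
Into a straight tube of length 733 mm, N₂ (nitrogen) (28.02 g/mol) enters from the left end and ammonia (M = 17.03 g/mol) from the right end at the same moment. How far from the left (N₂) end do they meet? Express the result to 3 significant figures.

321 mm

Distances travelled in equal time are proportional to diffusion rates, so d_N₂/d_NH₃ = √(M_NH₃/M_N₂) = √(17.03/28.02) = 0.7796.
With d_N₂ + d_NH₃ = 733 mm, d_NH₃ = 733/(1 + 0.7796) = 411.9 mm.
d_N₂ = 733 − 411.9 = 321 mm.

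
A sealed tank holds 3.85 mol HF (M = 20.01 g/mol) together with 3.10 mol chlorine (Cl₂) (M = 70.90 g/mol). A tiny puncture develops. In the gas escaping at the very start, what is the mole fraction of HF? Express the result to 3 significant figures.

0.700

Each component's effusion rate ∝ (its partial pressure)·(1/√M) ∝ n_i/√M_i.
Mole fraction of HF in the effusate = (n_HF/√M_HF) / (n_HF/√M_HF + n_Cl₂/√M_Cl₂)
= (3.85/√20.01) / (3.85/√20.01 + 3.10/√70.90) = 0.8607/(0.8607 + 0.3682) = 0.700.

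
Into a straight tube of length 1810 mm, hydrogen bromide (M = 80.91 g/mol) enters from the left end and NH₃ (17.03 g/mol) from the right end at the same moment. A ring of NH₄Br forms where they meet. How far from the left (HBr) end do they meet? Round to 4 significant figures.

569.2 mm

In equal time, each gas travels a distance ∝ its rate ∝ 1/√M, so d_HBr/d_NH₃ = √(M_NH₃/M_HBr) = √(17.03/80.91) = 0.4588.
With d_HBr + d_NH₃ = 1810 mm, d_NH₃ = 1810/(1 + 0.4588) = 1241 mm.
d_HBr = 1810 − 1241 = 569.2 mm.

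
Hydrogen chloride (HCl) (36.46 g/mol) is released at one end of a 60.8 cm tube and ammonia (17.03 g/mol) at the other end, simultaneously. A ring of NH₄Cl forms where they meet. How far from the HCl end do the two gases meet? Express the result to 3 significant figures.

24.7 cm

In equal time, each gas travels a distance ∝ its rate ∝ 1/√M, so d_HCl/d_NH₃ = √(M_NH₃/M_HCl) = √(17.03/36.46) = 0.6834.
With d_HCl + d_NH₃ = 60.8 cm, d_NH₃ = 60.8/(1 + 0.6834) = 36.12 cm.
d_HCl = 60.8 − 36.12 = 24.7 cm.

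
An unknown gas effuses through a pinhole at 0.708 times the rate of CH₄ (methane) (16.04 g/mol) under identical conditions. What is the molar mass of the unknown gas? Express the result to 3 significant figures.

Graham's law gives rate_X/rate_CH₄ = √(M_CH₄/M_X).
0.708 = √(16.04/M_X)
M_X = 16.04 / 0.708² = 16.04 / 0.5013 = 32.0 g/mol

32.0 g/mol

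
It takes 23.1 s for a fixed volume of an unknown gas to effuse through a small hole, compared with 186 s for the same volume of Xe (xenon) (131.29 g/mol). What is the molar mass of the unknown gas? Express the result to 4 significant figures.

2.025 g/mol

Since effusion rate ∝ 1/√M, t_X/t_Xe = √(M_X/M_Xe).
23.1/186 = 0.1242 = √(M_X/131.29)
M_X = 131.29 × 0.1242² = 131.29 × 0.01542 = 2.025 g/mol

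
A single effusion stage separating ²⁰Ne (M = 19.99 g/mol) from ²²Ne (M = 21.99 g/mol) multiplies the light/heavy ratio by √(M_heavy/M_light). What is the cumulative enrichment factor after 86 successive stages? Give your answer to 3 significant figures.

After 86 stages the ratio has grown by (√(21.99/19.99))^86 = (21.99/19.99)^(86/2).
= 1.10005^43 = 60.4.

60.4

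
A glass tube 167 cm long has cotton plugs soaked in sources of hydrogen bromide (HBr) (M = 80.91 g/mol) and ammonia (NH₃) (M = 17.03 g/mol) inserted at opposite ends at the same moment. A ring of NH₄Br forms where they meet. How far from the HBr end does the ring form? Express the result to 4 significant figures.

52.52 cm

The fronts meet when d_HBr + d_NH₃ = L with d_HBr/d_NH₃ = √(M_NH₃/M_HBr) (Graham's law). Here √(M_NH₃/M_HBr) = √(17.03/80.91) = 0.4588.
With d_HBr + d_NH₃ = 167 cm, d_NH₃ = 167/(1 + 0.4588) = 114.5 cm.
d_HBr = 167 − 114.5 = 52.52 cm.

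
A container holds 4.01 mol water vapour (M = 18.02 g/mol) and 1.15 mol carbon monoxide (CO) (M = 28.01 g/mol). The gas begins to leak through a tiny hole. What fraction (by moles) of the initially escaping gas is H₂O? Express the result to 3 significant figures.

0.813

The effusion rate of species i is ∝ p_i/√M_i ∝ n_i/√M_i.
x_H₂O(eff) = (n_H₂O/√M_H₂O) / (n_H₂O/√M_H₂O + n_CO/√M_CO)
= (4.01/√18.02) / (4.01/√18.02 + 1.15/√28.01) = 0.9446/(0.9446 + 0.2173) = 0.813.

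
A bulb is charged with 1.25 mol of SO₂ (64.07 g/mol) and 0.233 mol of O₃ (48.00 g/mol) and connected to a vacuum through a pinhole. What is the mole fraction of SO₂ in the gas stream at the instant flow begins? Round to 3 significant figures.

Rate_i ∝ x_i/√M_i (Graham's law weighted by mole fraction), so the effusate composition follows n_i/√M_i.
Mole fraction of SO₂ in the effusate = (n_SO₂/√M_SO₂) / (n_SO₂/√M_SO₂ + n_O₃/√M_O₃)
= (1.25/√64.07) / (1.25/√64.07 + 0.233/√48.00) = 0.1562/(0.1562 + 0.03363) = 0.823.

0.823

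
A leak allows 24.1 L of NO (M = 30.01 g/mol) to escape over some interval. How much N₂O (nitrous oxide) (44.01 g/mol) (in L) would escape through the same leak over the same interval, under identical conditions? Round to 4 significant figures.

By Graham's law, rate_N₂O/rate_NO = √(M_NO/M_N₂O) = √(30.01/44.01) = √0.6819 = 0.8258.
So the volume for N₂O is 24.1 × 0.8258 = 19.90 L.

19.90 L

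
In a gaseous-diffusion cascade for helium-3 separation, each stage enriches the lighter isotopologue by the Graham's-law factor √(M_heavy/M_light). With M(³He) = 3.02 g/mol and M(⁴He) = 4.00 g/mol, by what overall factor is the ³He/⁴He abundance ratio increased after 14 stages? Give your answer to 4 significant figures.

7.151

Overall factor = α^14 with α = √(4.00/3.02), i.e. (4.00/3.02)^(14/2).
= 1.32450^7 = 7.151.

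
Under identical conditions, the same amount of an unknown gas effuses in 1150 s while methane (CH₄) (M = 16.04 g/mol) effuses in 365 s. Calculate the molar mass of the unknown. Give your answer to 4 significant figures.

Graham's law gives t_X/t_CH₄ = √(M_X/M_CH₄).
1150/365 = 3.151 = √(M_X/16.04)
M_X = 16.04 × 3.151² = 16.04 × 9.927 = 159.2 g/mol

159.2 g/mol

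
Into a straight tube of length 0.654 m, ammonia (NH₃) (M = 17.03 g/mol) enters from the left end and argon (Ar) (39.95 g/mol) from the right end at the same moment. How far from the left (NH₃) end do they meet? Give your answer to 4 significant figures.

0.3957 m

Distances travelled in equal time are proportional to diffusion rates, so d_NH₃/d_Ar = √(M_Ar/M_NH₃) = √(39.95/17.03) = 1.532.
With d_NH₃ + d_Ar = 0.654 m, d_Ar = 0.654/(1 + 1.532) = 0.2583 m.
d_NH₃ = 0.654 − 0.2583 = 0.3957 m.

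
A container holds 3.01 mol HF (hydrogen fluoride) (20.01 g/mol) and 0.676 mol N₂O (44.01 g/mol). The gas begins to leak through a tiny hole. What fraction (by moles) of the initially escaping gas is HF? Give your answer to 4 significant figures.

0.8685

Effusion rate of each component ∝ n_i/√M_i (partial pressure × 1/√M).
Mole fraction of HF in the effusate = (n_HF/√M_HF) / (n_HF/√M_HF + n_N₂O/√M_N₂O)
= (3.01/√20.01) / (3.01/√20.01 + 0.676/√44.01) = 0.6729/(0.6729 + 0.1019) = 0.8685.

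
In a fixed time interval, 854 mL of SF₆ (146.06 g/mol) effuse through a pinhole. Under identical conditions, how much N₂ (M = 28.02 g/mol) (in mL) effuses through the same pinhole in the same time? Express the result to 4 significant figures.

Graham's law gives rate_N₂/rate_SF₆ = √(M_SF₆/M_N₂) = √(146.06/28.02) = √5.213 = 2.283.
So the volume for N₂ is 854 × 2.283 = 1950 mL.

1950 mL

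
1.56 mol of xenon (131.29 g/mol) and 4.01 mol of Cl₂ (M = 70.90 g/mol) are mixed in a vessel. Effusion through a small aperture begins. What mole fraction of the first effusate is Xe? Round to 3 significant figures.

0.222

The effusion rate of species i is ∝ p_i/√M_i ∝ n_i/√M_i.
x_Xe(eff) = (n_Xe/√M_Xe) / (n_Xe/√M_Xe + n_Cl₂/√M_Cl₂)
= (1.56/√131.29) / (1.56/√131.29 + 4.01/√70.90) = 0.1361/(0.1361 + 0.4762) = 0.222.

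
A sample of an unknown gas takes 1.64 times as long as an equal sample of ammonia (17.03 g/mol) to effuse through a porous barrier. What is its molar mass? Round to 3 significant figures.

45.8 g/mol

Using Graham's law: t_X/t_NH₃ = √(M_X/M_NH₃).
1.64 = √(M_X/17.03)
M_X = 17.03 × 1.64² = 17.03 × 2.690 = 45.8 g/mol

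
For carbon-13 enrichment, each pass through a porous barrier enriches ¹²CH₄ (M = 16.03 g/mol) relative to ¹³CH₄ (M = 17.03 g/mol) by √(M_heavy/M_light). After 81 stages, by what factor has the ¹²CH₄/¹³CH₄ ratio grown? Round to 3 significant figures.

11.6

The single-stage factor is √(M_heavy/M_light), so 81 stages give [√(17.03/16.03)]^81 = (17.03/16.03)^(81/2).
= 1.06238^(81/2) = 11.6.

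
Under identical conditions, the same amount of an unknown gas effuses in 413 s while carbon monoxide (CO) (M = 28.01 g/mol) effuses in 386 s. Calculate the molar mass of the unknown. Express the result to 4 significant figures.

From Graham's law, t_X/t_CO = √(M_X/M_CO).
413/386 = 1.070 = √(M_X/28.01)
M_X = 28.01 × 1.070² = 28.01 × 1.145 = 32.07 g/mol

32.07 g/mol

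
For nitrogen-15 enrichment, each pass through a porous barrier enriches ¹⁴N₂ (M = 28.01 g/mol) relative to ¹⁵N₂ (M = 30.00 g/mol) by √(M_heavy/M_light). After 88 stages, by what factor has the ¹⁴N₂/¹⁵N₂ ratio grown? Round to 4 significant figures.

20.49

Each stage multiplies the ratio by α = √(30.00/28.01), so after 88 stages the overall factor is α^88 = (30.00/28.01)^(88/2).
= 1.07105^44 = 20.49.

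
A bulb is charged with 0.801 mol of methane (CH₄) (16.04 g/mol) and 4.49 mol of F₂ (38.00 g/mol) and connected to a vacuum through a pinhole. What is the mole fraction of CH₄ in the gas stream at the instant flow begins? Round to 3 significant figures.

Rate_i ∝ x_i/√M_i (Graham's law weighted by mole fraction), so the effusate composition follows n_i/√M_i.
x_CH₄(eff) = (n_CH₄/√M_CH₄) / (n_CH₄/√M_CH₄ + n_F₂/√M_F₂)
= (0.801/√16.04) / (0.801/√16.04 + 4.49/√38.00) = 0.2000/(0.2000 + 0.7284) = 0.215.

0.215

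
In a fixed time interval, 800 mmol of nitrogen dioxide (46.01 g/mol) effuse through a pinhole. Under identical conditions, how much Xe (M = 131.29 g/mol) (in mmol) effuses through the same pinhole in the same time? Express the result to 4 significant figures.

From Graham's law, rate_Xe/rate_NO₂ = √(M_NO₂/M_Xe) = √(46.01/131.29) = √0.3504 = 0.5920.
So the amount for Xe is 800 × 0.5920 = 473.6 mmol.

473.6 mmol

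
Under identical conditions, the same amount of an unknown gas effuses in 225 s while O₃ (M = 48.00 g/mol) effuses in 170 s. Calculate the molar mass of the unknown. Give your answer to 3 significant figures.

Using Graham's law: t_X/t_O₃ = √(M_X/M_O₃).
225/170 = 1.324 = √(M_X/48.00)
M_X = 48.00 × 1.324² = 48.00 × 1.752 = 84.1 g/mol

84.1 g/mol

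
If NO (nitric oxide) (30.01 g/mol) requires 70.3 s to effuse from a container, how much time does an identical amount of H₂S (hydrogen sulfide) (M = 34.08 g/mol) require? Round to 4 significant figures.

74.92 s

By Graham's law, t_H₂S/t_NO = √(M_H₂S/M_NO) = √(34.08/30.01) = √1.136 = 1.066.
So the time for H₂S is 70.3 × 1.066 = 74.92 s.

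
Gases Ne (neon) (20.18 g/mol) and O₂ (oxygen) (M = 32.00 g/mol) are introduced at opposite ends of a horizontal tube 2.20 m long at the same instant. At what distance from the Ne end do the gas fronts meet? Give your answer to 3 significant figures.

In equal time, each gas travels a distance ∝ its rate ∝ 1/√M, so d_Ne/d_O₂ = √(M_O₂/M_Ne) = √(32.00/20.18) = 1.259.
With d_Ne + d_O₂ = 2.20 m, d_O₂ = 2.20/(1 + 1.259) = 0.9738 m.
d_Ne = 2.20 − 0.9738 = 1.23 m.

1.23 m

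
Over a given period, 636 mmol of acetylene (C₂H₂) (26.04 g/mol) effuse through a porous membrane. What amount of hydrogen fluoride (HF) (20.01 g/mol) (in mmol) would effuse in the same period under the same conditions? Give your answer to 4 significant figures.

725.5 mmol

Graham's law gives rate_HF/rate_C₂H₂ = √(M_C₂H₂/M_HF) = √(26.04/20.01) = √1.301 = 1.141.
So the amount for HF is 636 × 1.141 = 725.5 mmol.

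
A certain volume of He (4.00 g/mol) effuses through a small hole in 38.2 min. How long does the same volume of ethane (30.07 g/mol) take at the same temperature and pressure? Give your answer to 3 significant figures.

Using Graham's law: t_C₂H₆/t_He = √(M_C₂H₆/M_He) = √(30.07/4.00) = √7.518 = 2.742.
So the time for C₂H₆ is 38.2 × 2.742 = 105 min.

105 min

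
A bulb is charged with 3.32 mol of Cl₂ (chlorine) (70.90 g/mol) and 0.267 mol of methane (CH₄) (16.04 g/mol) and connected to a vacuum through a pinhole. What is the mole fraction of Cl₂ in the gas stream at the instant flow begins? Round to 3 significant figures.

0.855

Each component's effusion rate ∝ (its partial pressure)·(1/√M) ∝ n_i/√M_i.
Mole fraction of Cl₂ in the effusate = (n_Cl₂/√M_Cl₂) / (n_Cl₂/√M_Cl₂ + n_CH₄/√M_CH₄)
= (3.32/√70.90) / (3.32/√70.90 + 0.267/√16.04) = 0.3943/(0.3943 + 0.06667) = 0.855.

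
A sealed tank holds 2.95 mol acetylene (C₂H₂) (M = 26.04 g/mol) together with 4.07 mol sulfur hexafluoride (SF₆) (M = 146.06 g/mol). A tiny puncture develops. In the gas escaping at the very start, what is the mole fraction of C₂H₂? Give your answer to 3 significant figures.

Effusion rate of each component ∝ n_i/√M_i (partial pressure × 1/√M).
Mole fraction of C₂H₂ in the effusate = (n_C₂H₂/√M_C₂H₂) / (n_C₂H₂/√M_C₂H₂ + n_SF₆/√M_SF₆)
= (2.95/√26.04) / (2.95/√26.04 + 4.07/√146.06) = 0.5781/(0.5781 + 0.3368) = 0.632.

0.632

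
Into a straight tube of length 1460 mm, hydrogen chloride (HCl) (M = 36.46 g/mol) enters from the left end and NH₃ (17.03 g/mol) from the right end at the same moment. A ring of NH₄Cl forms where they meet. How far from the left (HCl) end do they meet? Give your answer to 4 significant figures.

592.7 mm

The fronts meet when d_HCl + d_NH₃ = L with d_HCl/d_NH₃ = √(M_NH₃/M_HCl) (Graham's law). Here √(M_NH₃/M_HCl) = √(17.03/36.46) = 0.6834.
With d_HCl + d_NH₃ = 1460 mm, d_NH₃ = 1460/(1 + 0.6834) = 867.3 mm.
d_HCl = 1460 − 867.3 = 592.7 mm.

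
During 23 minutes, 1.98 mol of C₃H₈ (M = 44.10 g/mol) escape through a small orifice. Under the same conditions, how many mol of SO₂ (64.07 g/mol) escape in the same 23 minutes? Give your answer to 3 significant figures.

1.64 mol

From Graham's law, rate_SO₂/rate_C₃H₈ = √(M_C₃H₈/M_SO₂) = √(44.10/64.07) = √0.6883 = 0.8296.
So the amount for SO₂ is 1.98 × 0.8296 = 1.64 mol.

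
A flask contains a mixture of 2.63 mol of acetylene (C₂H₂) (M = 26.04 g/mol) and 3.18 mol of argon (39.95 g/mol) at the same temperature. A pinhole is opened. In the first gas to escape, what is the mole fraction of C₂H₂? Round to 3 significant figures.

0.506

Each component's effusion rate ∝ (its partial pressure)·(1/√M) ∝ n_i/√M_i.
x_C₂H₂(eff) = (n_C₂H₂/√M_C₂H₂) / (n_C₂H₂/√M_C₂H₂ + n_Ar/√M_Ar)
= (2.63/√26.04) / (2.63/√26.04 + 3.18/√39.95) = 0.5154/(0.5154 + 0.5031) = 0.506.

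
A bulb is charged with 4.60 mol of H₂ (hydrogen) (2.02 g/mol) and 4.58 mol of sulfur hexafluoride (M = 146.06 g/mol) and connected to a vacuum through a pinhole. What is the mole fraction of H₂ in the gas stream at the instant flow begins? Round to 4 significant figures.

0.8952

Effusion rate of each component ∝ n_i/√M_i (partial pressure × 1/√M).
Mole fraction of H₂ in the effusate = (n_H₂/√M_H₂) / (n_H₂/√M_H₂ + n_SF₆/√M_SF₆)
= (4.60/√2.02) / (4.60/√2.02 + 4.58/√146.06) = 3.237/(3.237 + 0.3790) = 0.8952.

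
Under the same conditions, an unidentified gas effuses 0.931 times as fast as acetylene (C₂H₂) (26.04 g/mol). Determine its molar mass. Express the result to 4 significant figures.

Since effusion rate ∝ 1/√M, rate_X/rate_C₂H₂ = √(M_C₂H₂/M_X).
0.931 = √(26.04/M_X)
M_X = 26.04 / 0.931² = 26.04 / 0.8668 = 30.04 g/mol

30.04 g/mol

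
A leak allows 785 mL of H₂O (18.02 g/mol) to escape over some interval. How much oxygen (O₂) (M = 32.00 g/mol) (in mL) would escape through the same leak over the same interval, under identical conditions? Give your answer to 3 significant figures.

589 mL

From Graham's law, rate_O₂/rate_H₂O = √(M_H₂O/M_O₂) = √(18.02/32.00) = √0.5631 = 0.7504.
So the volume for O₂ is 785 × 0.7504 = 589 mL.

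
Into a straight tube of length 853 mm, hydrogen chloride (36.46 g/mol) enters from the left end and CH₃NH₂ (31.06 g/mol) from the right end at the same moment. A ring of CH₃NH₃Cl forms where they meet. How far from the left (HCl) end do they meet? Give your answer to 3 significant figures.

409 mm

The fronts meet when d_HCl + d_CH₃NH₂ = L with d_HCl/d_CH₃NH₂ = √(M_CH₃NH₂/M_HCl) (Graham's law). Here √(M_CH₃NH₂/M_HCl) = √(31.06/36.46) = 0.9230.
With d_HCl + d_CH₃NH₂ = 853 mm, d_CH₃NH₂ = 853/(1 + 0.9230) = 443.6 mm.
d_HCl = 853 − 443.6 = 409 mm.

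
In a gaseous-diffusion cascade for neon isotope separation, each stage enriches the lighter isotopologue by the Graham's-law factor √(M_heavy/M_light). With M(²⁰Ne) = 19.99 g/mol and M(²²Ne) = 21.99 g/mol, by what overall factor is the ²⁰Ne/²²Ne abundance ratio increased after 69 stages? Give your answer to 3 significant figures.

The single-stage factor is √(M_heavy/M_light), so 69 stages give [√(21.99/19.99)]^69 = (21.99/19.99)^(69/2).
= 1.10005^(69/2) = 26.8.

26.8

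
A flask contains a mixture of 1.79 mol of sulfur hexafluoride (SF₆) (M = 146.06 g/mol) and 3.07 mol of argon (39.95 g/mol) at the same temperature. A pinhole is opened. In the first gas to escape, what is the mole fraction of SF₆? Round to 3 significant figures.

The effusion rate of species i is ∝ p_i/√M_i ∝ n_i/√M_i.
Mole fraction of SF₆ in the effusate = (n_SF₆/√M_SF₆) / (n_SF₆/√M_SF₆ + n_Ar/√M_Ar)
= (1.79/√146.06) / (1.79/√146.06 + 3.07/√39.95) = 0.1481/(0.1481 + 0.4857) = 0.234.

0.234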